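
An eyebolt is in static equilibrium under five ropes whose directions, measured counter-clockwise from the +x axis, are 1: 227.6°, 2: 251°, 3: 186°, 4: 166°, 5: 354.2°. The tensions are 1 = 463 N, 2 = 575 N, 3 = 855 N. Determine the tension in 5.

Resolve: ΣF_x = 463 cos 227.6° + 575 cos 251° + 855 cos 186° + T_4 cos 166° + T_5 cos 354.2° = 0.
        ΣF_y = 463 sin 227.6° + 575 sin 251° + 855 sin 186° + T_4 sin 166° + T_5 sin 354.2° = 0.
The known terms sum to (-1350, -974.9) N, so -0.9703 T_4 + 0.9949 T_5 = 1350 and 0.2419 T_4 − 0.1011 T_5 = 974.9.
Solving simultaneously: T_4 = 7757 N, T_5 = 8922 N.

T_5 ≈ 8920 N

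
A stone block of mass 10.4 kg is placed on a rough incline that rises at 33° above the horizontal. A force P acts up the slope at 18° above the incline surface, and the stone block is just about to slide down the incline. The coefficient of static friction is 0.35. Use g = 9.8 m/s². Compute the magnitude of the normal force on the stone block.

On the verge of sliding down the incline, friction equals μN and acts up the slope.
Perpendicular: N + P sin 18° = W cos 33° = 85.48 N.
Along incline: P cos 18° + μN = W sin 33° with W sin 33° = 55.51 N.
Solving the pair for P and N: P = 30.36 N, N = 76.09 N (and f = μN = 26.63 N).

N ≈ 76.1 N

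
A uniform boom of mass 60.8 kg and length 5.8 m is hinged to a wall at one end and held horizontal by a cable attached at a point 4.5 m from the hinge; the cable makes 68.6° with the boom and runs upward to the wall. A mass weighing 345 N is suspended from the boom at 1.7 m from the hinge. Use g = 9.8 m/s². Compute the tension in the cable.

T ≈ 552 N

Take torques about the hinge: T sin 68.6° · 4.5 = 60.8×9.8×2.9 + 345×1.7 = 2314.4 N·m.
So T = 2314.4 / (0.9311 × 4.5) = 552.4 N.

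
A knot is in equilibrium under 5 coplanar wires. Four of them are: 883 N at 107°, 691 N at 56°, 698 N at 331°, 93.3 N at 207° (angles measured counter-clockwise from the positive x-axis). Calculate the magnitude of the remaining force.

Sum the known components: ΣF_x = 655.6 N, ΣF_y = 1037 N.
For equilibrium the remaining force must supply (−ΣF_x, −ΣF_y) = (-655.6, -1037) N.
Magnitude = √((-655.6)² + (-1037)²) = 1226 N; direction = atan2(-1037, -655.6) = 237.7°.

F ≈ 1230 N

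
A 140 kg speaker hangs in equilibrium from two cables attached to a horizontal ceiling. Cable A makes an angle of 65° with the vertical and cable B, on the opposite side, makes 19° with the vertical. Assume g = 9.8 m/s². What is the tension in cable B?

T_B ≈ 1250 N

Angles from the horizontal: cable A is 90° − 65° = 25°, cable B is 90° − 19° = 71°.
Weight W = 140 × 9.8 = 1372 N acts straight down.
Horizontal: T_A cos 25° = T_B cos 71°  →  T_A = 0.3592 T_B.
Vertical: T_A sin 25° + T_B sin 71° = 1372.
Substituting the horizontal relation into the vertical equation gives 1.097 T_B = 1372, so T_B = 1250 N.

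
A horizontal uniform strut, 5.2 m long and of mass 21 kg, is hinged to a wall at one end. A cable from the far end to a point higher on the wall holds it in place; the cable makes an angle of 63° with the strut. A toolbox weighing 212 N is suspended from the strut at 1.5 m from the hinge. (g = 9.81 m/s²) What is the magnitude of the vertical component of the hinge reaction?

Take torques about the hinge: T sin 63° · 5.2 = 21×9.81×2.6 + 212×1.5 = 853.63 N·m.
So T = 853.63 / (0.8910 × 5.2) = 184.24 N.
ΣF_y = 0: H_y = (21×9.81 + 212) − T sin 63° = 418.01 − 164.16 = 253.85 N.

|H_y| ≈ 254 N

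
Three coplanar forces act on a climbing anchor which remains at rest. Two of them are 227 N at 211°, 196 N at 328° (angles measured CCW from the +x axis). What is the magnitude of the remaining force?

F ≈ 223 N

Sum the known components: ΣF_x = -28.36 N, ΣF_y = -220.8 N.
For equilibrium the remaining force must supply (−ΣF_x, −ΣF_y) = (28.36, 220.8) N.
Magnitude = √((28.36)² + (220.8)²) = 222.6 N; direction = atan2(220.8, 28.36) = 82.7°.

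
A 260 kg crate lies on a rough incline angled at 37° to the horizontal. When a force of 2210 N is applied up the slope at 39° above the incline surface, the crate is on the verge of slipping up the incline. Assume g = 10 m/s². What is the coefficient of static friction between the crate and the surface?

μ ≈ 0.223

On the verge of sliding up the incline, friction is at its maximum μN and acts down the slope.
Perpendicular to incline: N = W cos 37° − P sin 39° = 2076 − 1391 = 685.7 N.
Along incline: P cos 39° − μN = W sin 37° → μ = −(W sin 37° − P cos 39°) / N = 0.2228.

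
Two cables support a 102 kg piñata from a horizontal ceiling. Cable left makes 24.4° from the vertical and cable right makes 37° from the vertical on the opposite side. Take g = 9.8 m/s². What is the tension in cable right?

T_right ≈ 470 N

Angles from the horizontal: cable left is 90° − 24.4° = 65.6°, cable right is 90° − 37° = 53°.
Weight W = 102 × 9.8 = 999.6 N acts straight down.
Horizontal: T_left cos 65.6° = T_right cos 53°  →  T_left = 1.457 T_right.
Vertical: T_left sin 65.6° + T_right sin 53° = 999.6.
Substituting the horizontal relation into the vertical equation gives 2.125 T_right = 999.6, so T_right = 470.3 N.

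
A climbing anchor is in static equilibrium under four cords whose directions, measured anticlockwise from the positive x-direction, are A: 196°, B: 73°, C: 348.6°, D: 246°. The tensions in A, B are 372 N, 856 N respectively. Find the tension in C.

T_C ≈ 399 N

Resolve: ΣF_x = 372 cos 196° + 856 cos 73° + T_C cos 348.6° + T_D cos 246° = 0.
        ΣF_y = 372 sin 196° + 856 sin 73° + T_C sin 348.6° + T_D sin 246° = 0.
The known terms sum to (-107.3, 716.1) N, so 0.9803 T_C − 0.4067 T_D = 107.3 and -0.1977 T_C − 0.9135 T_D = -716.1.
Solving simultaneously: T_C = 398.9 N, T_D = 697.5 N.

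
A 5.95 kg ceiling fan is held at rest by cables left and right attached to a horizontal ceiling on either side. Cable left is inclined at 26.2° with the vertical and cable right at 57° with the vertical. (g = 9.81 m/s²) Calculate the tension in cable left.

T_left ≈ 49.3 N

Angles from the horizontal: cable left is 90° − 26.2° = 63.8°, cable right is 90° − 57° = 33°.
Weight W = 5.95 × 9.81 = 58.37 N acts straight down.
Horizontal: T_left cos 63.8° = T_right cos 33°  →  T_right = 0.5264 T_left.
Vertical: T_left sin 63.8° + T_right sin 33° = 58.37.
Substituting the horizontal relation into the vertical equation gives 1.184 T_left = 58.37, so T_left = 49.3 N.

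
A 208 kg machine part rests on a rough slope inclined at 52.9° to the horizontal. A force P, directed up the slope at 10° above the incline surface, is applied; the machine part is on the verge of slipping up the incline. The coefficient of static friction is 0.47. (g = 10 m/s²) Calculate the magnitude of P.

On the verge of sliding up the incline, friction equals μN and acts down the slope.
Perpendicular: N + P sin 10° = W cos 52.9° = 1255 N.
Along incline: P cos 10° = W sin 52.9° + μN  with W sin 52.9° = 1659 N.
Solving the pair for P and N: P = 2109 N, N = 888.5 N (and f = μN = 417.6 N).

P ≈ 2110 N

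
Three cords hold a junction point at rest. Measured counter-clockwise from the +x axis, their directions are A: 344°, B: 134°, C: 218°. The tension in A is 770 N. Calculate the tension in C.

T_C ≈ 387 N

Resolve: ΣF_x = 770 cos 344° + T_B cos 134° + T_C cos 218° = 0.
        ΣF_y = 770 sin 344° + T_B sin 134° + T_C sin 218° = 0.
The known terms sum to (740.2, -212.2) N, so -0.6947 T_B − 0.7880 T_C = -740.2 and 0.7193 T_B − 0.6157 T_C = 212.2.
Solving simultaneously: T_B = 626.4 N, T_C = 387.1 N.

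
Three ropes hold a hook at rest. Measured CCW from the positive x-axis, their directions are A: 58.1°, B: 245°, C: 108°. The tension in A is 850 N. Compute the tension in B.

Resolve: ΣF_x = 850 cos 58.1° + T_B cos 245° + T_C cos 108° = 0.
        ΣF_y = 850 sin 58.1° + T_B sin 245° + T_C sin 108° = 0.
The known terms sum to (449.2, 721.6) N, so -0.4226 T_B − 0.3090 T_C = -449.2 and -0.9063 T_B + 0.9511 T_C = -721.6.
Solving simultaneously: T_B = 953.4 N, T_C = 149.7 N.

T_B ≈ 953 N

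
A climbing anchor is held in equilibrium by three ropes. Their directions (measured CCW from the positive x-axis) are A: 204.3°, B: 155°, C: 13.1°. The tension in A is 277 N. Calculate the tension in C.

T_C ≈ 340 N

Resolve: ΣF_x = 277 cos 204.3° + T_B cos 155° + T_C cos 13.1° = 0.
        ΣF_y = 277 sin 204.3° + T_B sin 155° + T_C sin 13.1° = 0.
The known terms sum to (-252.5, -114) N, so -0.9063 T_B + 0.9740 T_C = 252.5 and 0.4226 T_B + 0.2267 T_C = 114.
Solving simultaneously: T_B = 87.20 N, T_C = 340.3 N.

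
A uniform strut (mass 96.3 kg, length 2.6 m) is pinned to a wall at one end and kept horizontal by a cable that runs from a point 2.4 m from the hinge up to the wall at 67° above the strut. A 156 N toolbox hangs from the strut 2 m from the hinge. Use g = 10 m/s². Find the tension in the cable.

T ≈ 708 N

Take torques about the hinge: T sin 67° · 2.4 = 96.3×10×1.3 + 156×2 = 1563.9 N·m.
So T = 1563.9 / (0.9205 × 2.4) = 707.9 N.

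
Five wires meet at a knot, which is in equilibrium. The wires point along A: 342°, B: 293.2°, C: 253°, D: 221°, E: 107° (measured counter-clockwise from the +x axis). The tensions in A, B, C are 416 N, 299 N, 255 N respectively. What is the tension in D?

Resolve: ΣF_x = 416 cos 342° + 299 cos 293.2° + 255 cos 253° + T_D cos 221° + T_E cos 107° = 0.
        ΣF_y = 416 sin 342° + 299 sin 293.2° + 255 sin 253° + T_D sin 221° + T_E sin 107° = 0.
The known terms sum to (438.9, -647.2) N, so -0.7547 T_D − 0.2924 T_E = -438.9 and -0.6561 T_D + 0.9563 T_E = 647.2.
Solving simultaneously: T_D = 252.3 N, T_E = 849.9 N.

T_D ≈ 252 N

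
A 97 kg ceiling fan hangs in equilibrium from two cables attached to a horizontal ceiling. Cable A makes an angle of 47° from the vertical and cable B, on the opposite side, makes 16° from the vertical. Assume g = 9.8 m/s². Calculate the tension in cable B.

T_B ≈ 780 N

Angles from the horizontal: cable A is 90° − 47° = 43°, cable B is 90° − 16° = 74°.
Weight W = 97 × 9.8 = 950.6 N acts straight down.
Horizontal: T_A cos 43° = T_B cos 74°  →  T_A = 0.3769 T_B.
Vertical: T_A sin 43° + T_B sin 74° = 950.6.
Substituting the horizontal relation into the vertical equation gives 1.218 T_B = 950.6, so T_B = 780.3 N.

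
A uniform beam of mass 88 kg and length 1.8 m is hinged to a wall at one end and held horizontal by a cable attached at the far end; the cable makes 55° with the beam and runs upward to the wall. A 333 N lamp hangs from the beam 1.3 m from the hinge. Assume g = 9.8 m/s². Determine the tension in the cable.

Take torques about the hinge: T sin 55° · 1.8 = 88×9.8×0.9 + 333×1.3 = 1209.1 N·m.
So T = 1209.1 / (0.8192 × 1.8) = 819.99 N.

T ≈ 820 N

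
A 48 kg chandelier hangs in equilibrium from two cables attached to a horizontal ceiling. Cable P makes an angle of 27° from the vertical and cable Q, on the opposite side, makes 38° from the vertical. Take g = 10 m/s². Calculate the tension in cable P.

Angles from the horizontal: cable P is 90° − 27° = 63°, cable Q is 90° − 38° = 52°.
Weight W = 48 × 10 = 480 N acts straight down.
Horizontal: T_P cos 63° = T_Q cos 52°  →  T_Q = 0.7374 T_P.
Vertical: T_P sin 63° + T_Q sin 52° = 480.
Substituting the horizontal relation into the vertical equation gives 1.472 T_P = 480, so T_P = 326.1 N.

T_P ≈ 326 N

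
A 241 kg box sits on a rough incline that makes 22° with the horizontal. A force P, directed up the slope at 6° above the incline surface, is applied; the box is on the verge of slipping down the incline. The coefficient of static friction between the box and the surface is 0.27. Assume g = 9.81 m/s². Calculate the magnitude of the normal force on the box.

On the verge of sliding down the incline, friction equals μN and acts up the slope.
Perpendicular: N + P sin 6° = W cos 22° = 2192 N.
Along incline: P cos 6° + μN = W sin 22° with W sin 22° = 885.6 N.
Solving the pair for P and N: P = 304 N, N = 2160 N (and f = μN = 583.3 N).

N ≈ 2160 N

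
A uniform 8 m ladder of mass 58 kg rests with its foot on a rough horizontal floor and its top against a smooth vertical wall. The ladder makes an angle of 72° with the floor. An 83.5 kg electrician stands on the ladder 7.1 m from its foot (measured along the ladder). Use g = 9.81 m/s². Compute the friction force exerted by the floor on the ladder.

Torques about the foot: N_wall · 8 sin 72° = 58×9.81×4 cos 72° + 83.5×9.81×7.1 cos 72° → N_wall = 328.65 N.
ΣF_x = 0: f_floor = N_wall = 328.65 N.

f ≈ 329 N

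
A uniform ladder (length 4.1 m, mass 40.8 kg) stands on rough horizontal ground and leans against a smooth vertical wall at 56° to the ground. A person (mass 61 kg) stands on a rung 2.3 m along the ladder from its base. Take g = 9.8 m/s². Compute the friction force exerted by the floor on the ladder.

f ≈ 361 N

Torques about the foot: N_wall · 4.1 sin 56° = 40.8×9.8×2.05 cos 56° + 61×9.8×2.3 cos 56° → N_wall = 361.04 N.
ΣF_x = 0: f_floor = N_wall = 361.04 N.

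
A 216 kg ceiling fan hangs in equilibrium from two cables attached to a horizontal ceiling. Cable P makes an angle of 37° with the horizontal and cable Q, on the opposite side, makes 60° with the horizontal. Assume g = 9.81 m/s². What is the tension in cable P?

T_P ≈ 1070 N

Weight W = 216 × 9.81 = 2119 N acts straight down.
Horizontal: T_P cos 37° = T_Q cos 60°  →  T_Q = 1.597 T_P.
Vertical: T_P sin 37° + T_Q sin 60° = 2119.
Substituting the horizontal relation into the vertical equation gives 1.985 T_P = 2119, so T_P = 1067 N.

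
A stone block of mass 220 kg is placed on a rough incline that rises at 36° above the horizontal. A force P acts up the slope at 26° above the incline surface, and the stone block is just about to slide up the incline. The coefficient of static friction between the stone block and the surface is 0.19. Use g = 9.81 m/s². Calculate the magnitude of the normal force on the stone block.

N ≈ 1030 N

On the verge of sliding up the incline, friction equals μN and acts down the slope.
Perpendicular: N + P sin 26° = W cos 36° = 1746 N.
Along incline: P cos 26° = W sin 36° + μN  with W sin 36° = 1269 N.
Solving the pair for P and N: P = 1629 N, N = 1032 N (and f = μN = 196 N).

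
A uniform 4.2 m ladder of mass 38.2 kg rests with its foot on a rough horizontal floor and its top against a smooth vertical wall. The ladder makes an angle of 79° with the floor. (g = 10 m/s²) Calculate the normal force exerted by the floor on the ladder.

ΣF_y = 0: N_floor = 38.2×10 = 382 N.

N_floor ≈ 382 N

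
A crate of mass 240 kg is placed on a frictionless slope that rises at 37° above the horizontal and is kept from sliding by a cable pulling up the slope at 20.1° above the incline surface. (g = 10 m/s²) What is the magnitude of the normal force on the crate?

N ≈ 1390 N

Take axes along and perpendicular to the incline. Weight components: W sin 37° = 1444 N down-slope, W cos 37° = 1917 N into the surface.
Along incline: T cos 20.1° = W sin 37° → T = 1538 N.
Perpendicular: N = W cos 37° − T sin 20.1° = 1388 N.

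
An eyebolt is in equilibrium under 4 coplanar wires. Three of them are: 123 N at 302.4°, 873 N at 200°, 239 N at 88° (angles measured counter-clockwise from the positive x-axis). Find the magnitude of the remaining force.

Sum the known components: ΣF_x = -746.1 N, ΣF_y = -163.6 N.
For equilibrium the remaining force must supply (−ΣF_x, −ΣF_y) = (746.1, 163.6) N.
Magnitude = √((746.1)² + (163.6)²) = 763.8 N; direction = atan2(163.6, 746.1) = 12.4°.

F ≈ 764 N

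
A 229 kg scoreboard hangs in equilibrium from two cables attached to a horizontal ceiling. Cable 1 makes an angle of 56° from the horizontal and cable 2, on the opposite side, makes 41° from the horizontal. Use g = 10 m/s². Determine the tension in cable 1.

T_1 ≈ 1740 N

Weight W = 229 × 10 = 2290 N acts straight down.
Horizontal: T_1 cos 56° = T_2 cos 41°  →  T_2 = 0.7409 T_1.
Vertical: T_1 sin 56° + T_2 sin 41° = 2290.
Substituting the horizontal relation into the vertical equation gives 1.315 T_1 = 2290, so T_1 = 1741 N.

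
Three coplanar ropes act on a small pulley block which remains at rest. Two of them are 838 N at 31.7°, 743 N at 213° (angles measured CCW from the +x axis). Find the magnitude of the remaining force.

Sum the known components: ΣF_x = 89.85 N, ΣF_y = 35.68 N.
For equilibrium the remaining force must supply (−ΣF_x, −ΣF_y) = (-89.85, -35.68) N.
Magnitude = √((-89.85)² + (-35.68)²) = 96.67 N; direction = atan2(-35.68, -89.85) = 201.7°.

F ≈ 96.7 N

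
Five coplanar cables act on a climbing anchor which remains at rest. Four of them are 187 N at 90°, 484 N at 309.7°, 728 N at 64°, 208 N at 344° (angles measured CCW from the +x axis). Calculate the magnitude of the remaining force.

Sum the known components: ΣF_x = 828.2 N, ΣF_y = 411.6 N.
For equilibrium the remaining force must supply (−ΣF_x, −ΣF_y) = (-828.2, -411.6) N.
Magnitude = √((-828.2)² + (-411.6)²) = 924.9 N; direction = atan2(-411.6, -828.2) = 206.4°.

F ≈ 925 N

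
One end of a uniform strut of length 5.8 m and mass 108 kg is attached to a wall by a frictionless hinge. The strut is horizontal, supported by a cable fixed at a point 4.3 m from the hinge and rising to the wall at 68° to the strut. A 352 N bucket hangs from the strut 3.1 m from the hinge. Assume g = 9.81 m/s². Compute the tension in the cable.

Take torques about the hinge: T sin 68° · 4.3 = 108×9.81×2.9 + 352×3.1 = 4163.7 N·m.
So T = 4163.7 / (0.9272 × 4.3) = 1044.3 N.

T ≈ 1040 N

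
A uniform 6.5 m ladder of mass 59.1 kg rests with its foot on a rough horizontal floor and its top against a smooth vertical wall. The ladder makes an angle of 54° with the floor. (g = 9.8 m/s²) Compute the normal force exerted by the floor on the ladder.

N_floor ≈ 579 N

ΣF_y = 0: N_floor = 59.1×9.8 = 579.18 N.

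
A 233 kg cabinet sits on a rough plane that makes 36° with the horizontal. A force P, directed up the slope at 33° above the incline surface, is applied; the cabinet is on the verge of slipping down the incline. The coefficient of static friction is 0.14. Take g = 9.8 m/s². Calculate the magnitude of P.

P ≈ 1420 N

On the verge of sliding down the incline, friction equals μN and acts up the slope.
Perpendicular: N + P sin 33° = W cos 36° = 1847 N.
Along incline: P cos 33° + μN = W sin 36° with W sin 36° = 1342 N.
Solving the pair for P and N: P = 1421 N, N = 1073 N (and f = μN = 150.3 N).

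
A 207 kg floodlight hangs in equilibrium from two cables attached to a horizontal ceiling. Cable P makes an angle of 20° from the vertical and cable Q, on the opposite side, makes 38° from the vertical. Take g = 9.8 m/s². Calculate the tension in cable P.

Angles from the horizontal: cable P is 90° − 20° = 70°, cable Q is 90° − 38° = 52°.
Weight W = 207 × 9.8 = 2029 N acts straight down.
Horizontal: T_P cos 70° = T_Q cos 52°  →  T_Q = 0.5555 T_P.
Vertical: T_P sin 70° + T_Q sin 52° = 2029.
Substituting the horizontal relation into the vertical equation gives 1.377 T_P = 2029, so T_P = 1473 N.

T_P ≈ 1470 N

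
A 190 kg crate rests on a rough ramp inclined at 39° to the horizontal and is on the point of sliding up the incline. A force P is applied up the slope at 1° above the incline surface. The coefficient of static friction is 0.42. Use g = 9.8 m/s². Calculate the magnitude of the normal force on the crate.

N ≈ 1420 N

On the verge of sliding up the incline, friction equals μN and acts down the slope.
Perpendicular: N + P sin 1° = W cos 39° = 1447 N.
Along incline: P cos 1° = W sin 39° + μN  with W sin 39° = 1172 N.
Solving the pair for P and N: P = 1767 N, N = 1416 N (and f = μN = 594.8 N).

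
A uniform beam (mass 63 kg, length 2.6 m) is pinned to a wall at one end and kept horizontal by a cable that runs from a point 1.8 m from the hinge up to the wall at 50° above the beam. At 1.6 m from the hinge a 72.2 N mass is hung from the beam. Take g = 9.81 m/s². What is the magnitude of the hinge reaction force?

|H| ≈ 465 N

Take torques about the hinge: T sin 50° · 1.8 = 63×9.81×1.3 + 72.2×1.6 = 918.96 N·m.
So T = 918.96 / (0.7660 × 1.8) = 666.45 N.
ΣF_x = 0: H_x = T cos 50° = 428.39 N.
ΣF_y = 0: H_y = (63×9.81 + 72.2) − T sin 50° = 690.23 − 510.53 = 179.7 N.
|H| = √(H_x² + H_y²) = √((428.39)² + (179.7)²) = 464.55 N.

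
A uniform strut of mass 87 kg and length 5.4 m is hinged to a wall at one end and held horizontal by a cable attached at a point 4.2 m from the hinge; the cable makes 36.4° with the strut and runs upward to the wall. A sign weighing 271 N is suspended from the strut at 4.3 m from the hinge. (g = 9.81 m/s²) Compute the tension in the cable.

Take torques about the hinge: T sin 36.4° · 4.2 = 87×9.81×2.7 + 271×4.3 = 3469.7 N·m.
So T = 3469.7 / (0.5934 × 4.2) = 1392.1 N.

T ≈ 1390 N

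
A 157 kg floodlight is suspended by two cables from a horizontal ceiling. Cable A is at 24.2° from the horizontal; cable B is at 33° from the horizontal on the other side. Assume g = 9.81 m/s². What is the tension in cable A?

T_A ≈ 1540 N

Weight W = 157 × 9.81 = 1540 N acts straight down.
Horizontal: T_A cos 24.2° = T_B cos 33°  →  T_B = 1.088 T_A.
Vertical: T_A sin 24.2° + T_B sin 33° = 1540.
Substituting the horizontal relation into the vertical equation gives 1.002 T_A = 1540, so T_A = 1537 N.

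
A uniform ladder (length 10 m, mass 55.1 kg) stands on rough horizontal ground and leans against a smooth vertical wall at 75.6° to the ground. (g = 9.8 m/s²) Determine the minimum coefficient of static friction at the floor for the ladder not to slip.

μ_min ≈ 0.128

ΣF_y = 0: N_floor = 55.1×9.8 = 539.98 N.
Torques about the foot: N_wall · 10 sin 75.6° = 55.1×9.8×5 cos 75.6° → N_wall = 69.322 N.
ΣF_x = 0: f_floor = N_wall = 69.322 N.
μ_min = f_floor / N_floor = 69.322 / 539.98 = 0.1284.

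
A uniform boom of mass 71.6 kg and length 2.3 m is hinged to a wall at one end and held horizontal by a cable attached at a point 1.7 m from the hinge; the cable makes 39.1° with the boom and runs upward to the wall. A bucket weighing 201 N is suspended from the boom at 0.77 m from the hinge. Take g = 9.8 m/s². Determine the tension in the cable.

Take torques about the hinge: T sin 39.1° · 1.7 = 71.6×9.8×1.15 + 201×0.77 = 961.7 N·m.
So T = 961.7 / (0.6307 × 1.7) = 896.99 N.

T ≈ 897 N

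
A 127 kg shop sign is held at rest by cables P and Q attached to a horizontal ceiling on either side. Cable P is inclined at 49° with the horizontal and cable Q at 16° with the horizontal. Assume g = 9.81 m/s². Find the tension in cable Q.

Weight W = 127 × 9.81 = 1246 N acts straight down.
Horizontal: T_P cos 49° = T_Q cos 16°  →  T_P = 1.465 T_Q.
Vertical: T_P sin 49° + T_Q sin 16° = 1246.
Substituting the horizontal relation into the vertical equation gives 1.381 T_Q = 1246, so T_Q = 901.9 N.

T_Q ≈ 902 N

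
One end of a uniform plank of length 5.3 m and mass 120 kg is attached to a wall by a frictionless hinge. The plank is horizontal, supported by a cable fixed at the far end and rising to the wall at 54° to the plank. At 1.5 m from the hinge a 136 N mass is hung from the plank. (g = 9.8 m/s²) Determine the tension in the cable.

Take torques about the hinge: T sin 54° · 5.3 = 120×9.8×2.65 + 136×1.5 = 3320.4 N·m.
So T = 3320.4 / (0.8090 × 5.3) = 774.38 N.

T ≈ 774 N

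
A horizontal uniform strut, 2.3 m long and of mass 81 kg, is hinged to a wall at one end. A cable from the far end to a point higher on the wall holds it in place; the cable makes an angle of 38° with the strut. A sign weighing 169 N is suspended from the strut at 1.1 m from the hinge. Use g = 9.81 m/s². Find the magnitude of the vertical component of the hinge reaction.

Take torques about the hinge: T sin 38° · 2.3 = 81×9.81×1.15 + 169×1.1 = 1099.7 N·m.
So T = 1099.7 / (0.6157 × 2.3) = 776.61 N.
ΣF_y = 0: H_y = (81×9.81 + 169) − T sin 38° = 963.61 − 478.13 = 485.48 N.

|H_y| ≈ 485 N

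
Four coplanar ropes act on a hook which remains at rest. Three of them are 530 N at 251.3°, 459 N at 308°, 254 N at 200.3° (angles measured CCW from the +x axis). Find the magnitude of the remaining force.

F ≈ 960 N

Sum the known components: ΣF_x = -125.6 N, ΣF_y = -951.8 N.
For equilibrium the remaining force must supply (−ΣF_x, −ΣF_y) = (125.6, 951.8) N.
Magnitude = √((125.6)² + (951.8)²) = 960.1 N; direction = atan2(951.8, 125.6) = 82.5°.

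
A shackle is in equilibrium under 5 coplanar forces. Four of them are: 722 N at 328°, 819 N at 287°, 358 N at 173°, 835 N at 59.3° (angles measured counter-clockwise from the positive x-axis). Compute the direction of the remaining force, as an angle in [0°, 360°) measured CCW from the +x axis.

θ ≈ 156°

Sum the known components: ΣF_x = 922.7 N, ΣF_y = -404.2 N.
For equilibrium the remaining force must supply (−ΣF_x, −ΣF_y) = (-922.7, 404.2) N.
Magnitude = √((-922.7)² + (404.2)²) = 1007 N; direction = atan2(404.2, -922.7) = 156.3°.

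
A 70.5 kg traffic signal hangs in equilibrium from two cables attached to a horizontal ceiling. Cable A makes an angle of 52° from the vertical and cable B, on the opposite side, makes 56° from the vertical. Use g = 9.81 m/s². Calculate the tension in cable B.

Angles from the horizontal: cable A is 90° − 52° = 38°, cable B is 90° − 56° = 34°.
Weight W = 70.5 × 9.81 = 691.6 N acts straight down.
Horizontal: T_A cos 38° = T_B cos 34°  →  T_A = 1.052 T_B.
Vertical: T_A sin 38° + T_B sin 34° = 691.6.
Substituting the horizontal relation into the vertical equation gives 1.207 T_B = 691.6, so T_B = 573 N.

T_B ≈ 573 N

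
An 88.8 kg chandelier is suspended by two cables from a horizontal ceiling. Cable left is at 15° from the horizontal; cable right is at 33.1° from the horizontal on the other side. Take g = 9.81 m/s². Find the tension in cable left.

Weight W = 88.8 × 9.81 = 871.1 N acts straight down.
Horizontal: T_left cos 15° = T_right cos 33.1°  →  T_right = 1.153 T_left.
Vertical: T_left sin 15° + T_right sin 33.1° = 871.1.
Substituting the horizontal relation into the vertical equation gives 0.8885 T_left = 871.1, so T_left = 980.4 N.

T_left ≈ 980 N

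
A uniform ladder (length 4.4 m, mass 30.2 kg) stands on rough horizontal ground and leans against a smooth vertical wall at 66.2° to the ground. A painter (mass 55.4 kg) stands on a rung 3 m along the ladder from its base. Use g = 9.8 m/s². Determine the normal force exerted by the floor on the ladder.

N_floor ≈ 839 N

ΣF_y = 0: N_floor = 30.2×9.8 + 55.4×9.8 = 838.88 N.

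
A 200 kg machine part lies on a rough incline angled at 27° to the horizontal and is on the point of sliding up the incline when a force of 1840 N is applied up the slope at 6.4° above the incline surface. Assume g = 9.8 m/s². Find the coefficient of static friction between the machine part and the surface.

On the verge of sliding up the incline, friction is at its maximum μN and acts down the slope.
Perpendicular to incline: N = W cos 27° − P sin 6.4° = 1746 − 205.1 = 1541 N.
Along incline: P cos 6.4° − μN = W sin 27° → μ = −(W sin 27° − P cos 6.4°) / N = 0.6091.

μ ≈ 0.609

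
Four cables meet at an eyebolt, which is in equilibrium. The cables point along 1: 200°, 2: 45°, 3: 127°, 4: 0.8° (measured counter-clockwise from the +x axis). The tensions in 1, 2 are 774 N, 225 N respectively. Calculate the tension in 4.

T_4 ≈ 641 N

Resolve: ΣF_x = 774 cos 200° + 225 cos 45° + T_3 cos 127° + T_4 cos 0.8° = 0.
        ΣF_y = 774 sin 200° + 225 sin 45° + T_3 sin 127° + T_4 sin 0.8° = 0.
The known terms sum to (-568.2, -105.6) N, so -0.6018 T_3 + 0.9999 T_4 = 568.2 and 0.7986 T_3 + 0.0140 T_4 = 105.6.
Solving simultaneously: T_3 = 121 N, T_4 = 641.1 N.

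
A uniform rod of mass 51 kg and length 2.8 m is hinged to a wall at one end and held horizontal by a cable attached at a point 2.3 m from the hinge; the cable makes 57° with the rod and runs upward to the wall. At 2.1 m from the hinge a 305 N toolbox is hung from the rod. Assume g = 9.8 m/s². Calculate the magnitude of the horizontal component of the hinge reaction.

H_x ≈ 378 N

Take torques about the hinge: T sin 57° · 2.3 = 51×9.8×1.4 + 305×2.1 = 1340.2 N·m.
So T = 1340.2 / (0.8387 × 2.3) = 694.8 N.
ΣF_x = 0: H_x = T cos 57° = 378.41 N.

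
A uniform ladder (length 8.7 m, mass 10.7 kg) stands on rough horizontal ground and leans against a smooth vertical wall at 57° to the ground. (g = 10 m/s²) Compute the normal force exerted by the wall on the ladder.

Torques about the foot: N_wall · 8.7 sin 57° = 10.7×10×4.35 cos 57° → N_wall = 34.743 N.

N_wall ≈ 34.7 N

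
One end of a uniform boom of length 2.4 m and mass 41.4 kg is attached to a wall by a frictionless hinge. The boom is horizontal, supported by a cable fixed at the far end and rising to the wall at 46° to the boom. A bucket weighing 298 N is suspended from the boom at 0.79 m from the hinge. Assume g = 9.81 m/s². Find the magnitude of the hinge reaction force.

Take torques about the hinge: T sin 46° · 2.4 = 41.4×9.81×1.2 + 298×0.79 = 722.78 N·m.
So T = 722.78 / (0.7193 × 2.4) = 418.66 N.
ΣF_x = 0: H_x = T cos 46° = 290.83 N.
ΣF_y = 0: H_y = (41.4×9.81 + 298) − T sin 46° = 704.13 − 301.16 = 402.98 N.
|H| = √(H_x² + H_y²) = √((290.83)² + (402.98)²) = 496.96 N.

|H| ≈ 497 N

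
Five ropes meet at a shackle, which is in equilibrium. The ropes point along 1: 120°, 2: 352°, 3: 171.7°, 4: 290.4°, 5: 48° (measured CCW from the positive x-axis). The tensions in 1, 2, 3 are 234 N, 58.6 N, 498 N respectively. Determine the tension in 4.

Resolve: ΣF_x = 234 cos 120° + 58.6 cos 352° + 498 cos 171.7° + T_4 cos 290.4° + T_5 cos 48° = 0.
        ΣF_y = 234 sin 120° + 58.6 sin 352° + 498 sin 171.7° + T_4 sin 290.4° + T_5 sin 48° = 0.
The known terms sum to (-551.8, 266.4) N, so 0.3486 T_4 + 0.6691 T_5 = 551.8 and -0.9373 T_4 + 0.7431 T_5 = -266.4.
Solving simultaneously: T_4 = 663.8 N, T_5 = 478.8 N.

T_4 ≈ 664 N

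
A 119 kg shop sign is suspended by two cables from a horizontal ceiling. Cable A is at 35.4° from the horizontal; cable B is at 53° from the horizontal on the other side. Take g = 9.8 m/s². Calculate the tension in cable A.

T_A ≈ 702 N

Weight W = 119 × 9.8 = 1166 N acts straight down.
Horizontal: T_A cos 35.4° = T_B cos 53°  →  T_B = 1.354 T_A.
Vertical: T_A sin 35.4° + T_B sin 53° = 1166.
Substituting the horizontal relation into the vertical equation gives 1.661 T_A = 1166, so T_A = 702.1 N.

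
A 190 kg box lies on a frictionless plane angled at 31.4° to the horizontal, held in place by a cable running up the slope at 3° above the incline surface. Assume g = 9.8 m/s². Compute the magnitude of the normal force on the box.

Take axes along and perpendicular to the incline. Weight components: W sin 31.4° = 970.1 N down-slope, W cos 31.4° = 1589 N into the surface.
Along incline: T cos 3° = W sin 31.4° → T = 971.5 N.
Perpendicular: N = W cos 31.4° − T sin 3° = 1538 N.

N ≈ 1540 N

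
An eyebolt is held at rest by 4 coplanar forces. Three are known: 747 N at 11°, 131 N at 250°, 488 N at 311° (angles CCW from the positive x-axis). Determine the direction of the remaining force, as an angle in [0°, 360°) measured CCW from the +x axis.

θ ≈ 161°

Sum the known components: ΣF_x = 1009 N, ΣF_y = -348.9 N.
For equilibrium the remaining force must supply (−ΣF_x, −ΣF_y) = (-1009, 348.9) N.
Magnitude = √((-1009)² + (348.9)²) = 1067 N; direction = atan2(348.9, -1009) = 160.9°.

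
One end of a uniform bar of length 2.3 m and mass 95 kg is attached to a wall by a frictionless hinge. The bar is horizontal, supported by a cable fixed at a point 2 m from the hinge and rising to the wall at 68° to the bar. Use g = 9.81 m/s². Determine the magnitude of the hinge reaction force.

Take torques about the hinge: T sin 68° · 2 = 95×9.81×1.15 = 1071.7 N·m.
So T = 1071.7 / (0.9272 × 2) = 577.96 N.
ΣF_x = 0: H_x = T cos 68° = 216.51 N.
ΣF_y = 0: H_y = (95×9.81) − T sin 68° = 931.95 − 535.87 = 396.08 N.
|H| = √(H_x² + H_y²) = √((216.51)² + (396.08)²) = 451.39 N.

|H| ≈ 451 N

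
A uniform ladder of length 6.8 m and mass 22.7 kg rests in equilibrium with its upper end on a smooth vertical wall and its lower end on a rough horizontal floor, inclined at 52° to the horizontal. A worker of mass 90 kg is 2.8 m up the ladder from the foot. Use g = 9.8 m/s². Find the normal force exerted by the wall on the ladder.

N_wall ≈ 371 N

Torques about the foot: N_wall · 6.8 sin 52° = 22.7×9.8×3.4 cos 52° + 90×9.8×2.8 cos 52° → N_wall = 370.65 N.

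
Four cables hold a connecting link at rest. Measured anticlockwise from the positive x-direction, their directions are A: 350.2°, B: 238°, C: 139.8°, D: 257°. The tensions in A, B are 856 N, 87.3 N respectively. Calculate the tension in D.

Resolve: ΣF_x = 856 cos 350.2° + 87.3 cos 238° + T_C cos 139.8° + T_D cos 257° = 0.
        ΣF_y = 856 sin 350.2° + 87.3 sin 238° + T_C sin 139.8° + T_D sin 257° = 0.
The known terms sum to (797.2, -219.7) N, so -0.7638 T_C − 0.2250 T_D = -797.2 and 0.6455 T_C − 0.9744 T_D = 219.7.
Solving simultaneously: T_C = 929 N, T_D = 389.9 N.

T_D ≈ 390 N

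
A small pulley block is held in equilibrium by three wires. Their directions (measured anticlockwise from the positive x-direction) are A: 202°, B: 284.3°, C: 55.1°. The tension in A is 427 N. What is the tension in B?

Resolve: ΣF_x = 427 cos 202° + T_B cos 284.3° + T_C cos 55.1° = 0.
        ΣF_y = 427 sin 202° + T_B sin 284.3° + T_C sin 55.1° = 0.
The known terms sum to (-395.9, -160) N, so 0.2470 T_B + 0.5721 T_C = 395.9 and -0.9690 T_B + 0.8202 T_C = 160.
Solving simultaneously: T_B = 308 N, T_C = 559 N.

T_B ≈ 308 N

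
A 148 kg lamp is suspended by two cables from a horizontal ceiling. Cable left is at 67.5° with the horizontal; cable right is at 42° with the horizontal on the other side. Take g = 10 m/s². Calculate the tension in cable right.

Weight W = 148 × 10 = 1480 N acts straight down.
Horizontal: T_left cos 67.5° = T_right cos 42°  →  T_left = 1.942 T_right.
Vertical: T_left sin 67.5° + T_right sin 42° = 1480.
Substituting the horizontal relation into the vertical equation gives 2.463 T_right = 1480, so T_right = 600.8 N.

T_right ≈ 601 N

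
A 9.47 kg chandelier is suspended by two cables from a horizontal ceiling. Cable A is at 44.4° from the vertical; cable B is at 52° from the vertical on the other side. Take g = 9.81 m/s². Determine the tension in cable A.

Angles from the horizontal: cable A is 90° − 44.4° = 45.6°, cable B is 90° − 52° = 38°.
Weight W = 9.47 × 9.81 = 92.9 N acts straight down.
Horizontal: T_A cos 45.6° = T_B cos 38°  →  T_B = 0.8879 T_A.
Vertical: T_A sin 45.6° + T_B sin 38° = 92.9.
Substituting the horizontal relation into the vertical equation gives 1.261 T_A = 92.9, so T_A = 73.67 N.

T_A ≈ 73.7 N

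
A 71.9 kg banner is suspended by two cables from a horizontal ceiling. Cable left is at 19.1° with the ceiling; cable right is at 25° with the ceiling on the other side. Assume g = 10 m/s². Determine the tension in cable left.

Weight W = 71.9 × 10 = 719 N acts straight down.
Horizontal: T_left cos 19.1° = T_right cos 25°  →  T_right = 1.043 T_left.
Vertical: T_left sin 19.1° + T_right sin 25° = 719.
Substituting the horizontal relation into the vertical equation gives 0.7679 T_left = 719, so T_left = 936.4 N.

T_left ≈ 936 N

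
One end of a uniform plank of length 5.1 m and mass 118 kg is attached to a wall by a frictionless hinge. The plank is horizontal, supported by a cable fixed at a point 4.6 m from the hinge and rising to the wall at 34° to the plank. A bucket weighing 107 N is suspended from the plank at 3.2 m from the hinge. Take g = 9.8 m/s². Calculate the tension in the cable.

Take torques about the hinge: T sin 34° · 4.6 = 118×9.8×2.55 + 107×3.2 = 3291.2 N·m.
So T = 3291.2 / (0.5592 × 4.6) = 1279.5 N.

T ≈ 1280 N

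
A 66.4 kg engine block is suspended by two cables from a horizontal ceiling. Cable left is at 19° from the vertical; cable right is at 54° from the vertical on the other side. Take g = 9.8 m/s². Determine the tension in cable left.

Angles from the horizontal: cable left is 90° − 19° = 71°, cable right is 90° − 54° = 36°.
Weight W = 66.4 × 9.8 = 650.7 N acts straight down.
Horizontal: T_left cos 71° = T_right cos 36°  →  T_right = 0.4024 T_left.
Vertical: T_left sin 71° + T_right sin 36° = 650.7.
Substituting the horizontal relation into the vertical equation gives 1.182 T_left = 650.7, so T_left = 550.5 N.

T_left ≈ 550 N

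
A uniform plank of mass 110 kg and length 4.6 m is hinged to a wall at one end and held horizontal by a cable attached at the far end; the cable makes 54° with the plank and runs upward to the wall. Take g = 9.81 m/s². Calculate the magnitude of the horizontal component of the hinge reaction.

Take torques about the hinge: T sin 54° · 4.6 = 110×9.81×2.3 = 2481.9 N·m.
So T = 2481.9 / (0.8090 × 4.6) = 666.92 N.
ΣF_x = 0: H_x = T cos 54° = 392.01 N.

H_x ≈ 392 N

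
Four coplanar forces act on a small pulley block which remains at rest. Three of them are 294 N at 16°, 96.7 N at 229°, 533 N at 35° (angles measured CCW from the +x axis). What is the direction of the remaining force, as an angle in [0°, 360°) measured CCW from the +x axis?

θ ≈ 206°

Sum the known components: ΣF_x = 655.8 N, ΣF_y = 313.8 N.
For equilibrium the remaining force must supply (−ΣF_x, −ΣF_y) = (-655.8, -313.8) N.
Magnitude = √((-655.8)² + (-313.8)²) = 727 N; direction = atan2(-313.8, -655.8) = 205.6°.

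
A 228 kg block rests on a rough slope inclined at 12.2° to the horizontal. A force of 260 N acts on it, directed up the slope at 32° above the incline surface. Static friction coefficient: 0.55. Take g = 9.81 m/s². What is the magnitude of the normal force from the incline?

N ≈ 2050 N

Axes along / perpendicular to the incline. W sin 12.2° = 472.7 N down-slope; W cos 12.2° = 2186 N into the surface.
Perpendicular: N = W cos 12.2° − P sin 32° = 2186 − 137.8 = 2048 N.
Along incline: P cos 32° + f = W sin 12.2° (friction acts up-slope) → f = 472.7 − 220.5 = 252.2 N.
|f| = 252.2 N ≤ μN = 1127 N, so the block is indeed static.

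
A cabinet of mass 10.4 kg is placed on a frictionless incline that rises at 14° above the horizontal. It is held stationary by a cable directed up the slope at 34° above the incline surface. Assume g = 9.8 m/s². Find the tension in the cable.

T ≈ 29.7 N

Take axes along and perpendicular to the incline. Weight components: W sin 14° = 24.66 N down-slope, W cos 14° = 98.89 N into the surface.
Along incline: T cos 34° = W sin 14° → T = 29.74 N.
Perpendicular: N = W cos 14° − T sin 34° = 82.26 N.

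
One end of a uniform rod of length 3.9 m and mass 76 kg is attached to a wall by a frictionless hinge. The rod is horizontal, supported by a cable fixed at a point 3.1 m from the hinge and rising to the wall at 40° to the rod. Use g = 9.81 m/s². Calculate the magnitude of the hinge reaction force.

Take torques about the hinge: T sin 40° · 3.1 = 76×9.81×1.95 = 1453.8 N·m.
So T = 1453.8 / (0.6428 × 3.1) = 729.61 N.
ΣF_x = 0: H_x = T cos 40° = 558.91 N.
ΣF_y = 0: H_y = (76×9.81) − T sin 40° = 745.56 − 468.98 = 276.58 N.
|H| = √(H_x² + H_y²) = √((558.91)² + (276.58)²) = 623.6 N.

|H| ≈ 624 N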